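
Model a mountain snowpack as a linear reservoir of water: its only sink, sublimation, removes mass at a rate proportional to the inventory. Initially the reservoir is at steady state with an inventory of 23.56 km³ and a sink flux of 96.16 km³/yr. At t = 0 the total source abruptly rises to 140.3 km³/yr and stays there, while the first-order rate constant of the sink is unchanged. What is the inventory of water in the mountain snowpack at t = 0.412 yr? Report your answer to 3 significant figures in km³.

32.4 km³

τ = M₀/F₀ = 23.56/96.16 = 0.2450 yr; rate constant k = 1/τ.
New steady state M_∞ = F₁/k = F₁·τ = 140.3 × 0.2450 = 34.375 km³.
M(t) = M_∞ + (M₀ − M_∞)·e^(−t/τ); t/τ = 0.412/0.2450 = 1.682, so e^(−t/τ) = 0.1861.
M(t) = 34.375 − 10.81 × 0.1861 = 32.362 km³.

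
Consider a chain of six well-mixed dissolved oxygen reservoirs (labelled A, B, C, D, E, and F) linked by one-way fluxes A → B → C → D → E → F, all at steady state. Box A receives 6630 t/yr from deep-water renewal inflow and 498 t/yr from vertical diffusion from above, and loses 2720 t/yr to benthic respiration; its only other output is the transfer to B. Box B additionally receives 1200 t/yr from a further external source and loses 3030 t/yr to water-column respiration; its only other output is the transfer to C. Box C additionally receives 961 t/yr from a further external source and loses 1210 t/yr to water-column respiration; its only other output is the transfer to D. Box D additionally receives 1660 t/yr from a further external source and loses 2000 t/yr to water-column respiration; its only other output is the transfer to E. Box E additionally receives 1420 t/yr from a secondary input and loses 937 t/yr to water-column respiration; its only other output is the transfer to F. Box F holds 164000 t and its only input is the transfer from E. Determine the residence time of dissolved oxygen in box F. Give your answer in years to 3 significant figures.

66.3 yr

Box A: F(A→B) = (6630 + 498) − 2720 = 4408.0 t/yr.
Box B: F(B→C) = (4408.0 + 1200) − 3030 = 2578.0 t/yr.
Box C: F(C→D) = (2578.0 + 961) − 1210 = 2329.0 t/yr.
Box D: F(D→E) = (2329.0 + 1660) − 2000 = 1989.0 t/yr.
Box E: F(E→F) = (1989.0 + 1420) − 937 = 2472.0 t/yr.
Box F throughput = its input = 2472.0 t/yr; τ = 164000 / 2472.0 = 66.34 yr.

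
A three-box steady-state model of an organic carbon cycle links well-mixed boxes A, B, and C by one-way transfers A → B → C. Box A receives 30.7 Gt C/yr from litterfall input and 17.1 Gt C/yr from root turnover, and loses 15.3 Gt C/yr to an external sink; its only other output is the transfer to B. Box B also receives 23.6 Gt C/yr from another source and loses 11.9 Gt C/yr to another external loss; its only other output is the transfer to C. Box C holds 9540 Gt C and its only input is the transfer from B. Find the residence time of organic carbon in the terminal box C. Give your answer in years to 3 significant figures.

Box A: F(A→B) = (30.7 + 17.1) − 15.3 = 32.500 Gt C/yr.
Box B: F(B→C) = (32.500 + 23.6) − 11.9 = 44.200 Gt C/yr.
Box C throughput = its input = 44.200 Gt C/yr; τ = 9540 / 44.200 = 215.8 yr.

216 yr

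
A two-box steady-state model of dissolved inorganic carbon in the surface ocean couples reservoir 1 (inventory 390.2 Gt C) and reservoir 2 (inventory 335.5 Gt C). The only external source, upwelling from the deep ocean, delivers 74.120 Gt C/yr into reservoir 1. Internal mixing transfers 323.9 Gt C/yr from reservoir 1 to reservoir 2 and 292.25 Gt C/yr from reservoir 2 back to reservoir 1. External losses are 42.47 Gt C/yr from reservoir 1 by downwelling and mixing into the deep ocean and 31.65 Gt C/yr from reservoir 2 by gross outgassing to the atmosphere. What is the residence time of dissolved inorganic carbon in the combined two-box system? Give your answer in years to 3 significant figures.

9.79 yr

Residence time in the combined system uses the total inventory and the total *external* removal — internal exchanges between the two boxes cancel.
M_total = 390.2 + 335.5 = 725.70 Gt C.
ΣF_external_out = 42.47 + 31.65 = 74.120 Gt C/yr.
τ = M_total / ΣF_ext = 725.70 / 74.120 = 9.791 yr.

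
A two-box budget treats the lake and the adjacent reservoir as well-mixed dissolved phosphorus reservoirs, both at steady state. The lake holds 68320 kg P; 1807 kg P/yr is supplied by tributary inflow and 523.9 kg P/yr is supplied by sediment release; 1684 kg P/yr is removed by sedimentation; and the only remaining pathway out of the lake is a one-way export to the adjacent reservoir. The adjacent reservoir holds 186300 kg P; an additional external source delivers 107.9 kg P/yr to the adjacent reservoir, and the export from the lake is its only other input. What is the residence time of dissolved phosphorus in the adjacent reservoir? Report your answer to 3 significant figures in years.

247 yr

Balance the lake: ΣF_in = 1807 + 523.9 = 2330.9 kg P/yr.
Export to the adjacent reservoir = ΣF_in − (1684) = 646.90 kg P/yr.
Total input to the adjacent reservoir = 646.90 + 107.9 = 754.80 kg P/yr; at steady state this equals its total output.
τ = M / F = 186300 / 754.80 = 246.8 yr.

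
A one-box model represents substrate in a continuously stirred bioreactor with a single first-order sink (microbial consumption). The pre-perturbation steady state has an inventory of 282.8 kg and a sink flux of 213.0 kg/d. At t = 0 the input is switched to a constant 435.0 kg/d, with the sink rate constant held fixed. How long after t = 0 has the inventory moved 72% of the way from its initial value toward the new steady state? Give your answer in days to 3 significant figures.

τ = M₀/F₀ = 282.8/213.0 = 1.328 d.
The remaining gap fraction is e^(−t/τ); 72% covered ⇒ e^(−t/τ) = 0.280.
t = −τ ln(0.280) = 1.328 × 1.273 = 1.690 d.

1.69 d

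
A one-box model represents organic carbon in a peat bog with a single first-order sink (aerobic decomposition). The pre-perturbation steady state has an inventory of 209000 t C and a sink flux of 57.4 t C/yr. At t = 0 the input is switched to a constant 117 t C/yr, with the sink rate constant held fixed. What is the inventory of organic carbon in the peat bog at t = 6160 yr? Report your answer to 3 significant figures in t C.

386000 t C

Residence time τ = M₀/F₀ = 3641 yr. The eventual steady state is M_∞ = M₀·(F₁/F₀) = 209000 × 117/57.4 = 426010 t C.
The anomaly ΔM(t) = M(t) − M_∞ decays as ΔM₀·e^(−t/τ) with ΔM₀ = 209000 − 426010 = −217000 t C.
At t = 6160 yr, e^(−t/τ) = e^(−1.692) = 0.1842, so ΔM = −39970 t C and M = 426010 − 39970 = 386040 t C.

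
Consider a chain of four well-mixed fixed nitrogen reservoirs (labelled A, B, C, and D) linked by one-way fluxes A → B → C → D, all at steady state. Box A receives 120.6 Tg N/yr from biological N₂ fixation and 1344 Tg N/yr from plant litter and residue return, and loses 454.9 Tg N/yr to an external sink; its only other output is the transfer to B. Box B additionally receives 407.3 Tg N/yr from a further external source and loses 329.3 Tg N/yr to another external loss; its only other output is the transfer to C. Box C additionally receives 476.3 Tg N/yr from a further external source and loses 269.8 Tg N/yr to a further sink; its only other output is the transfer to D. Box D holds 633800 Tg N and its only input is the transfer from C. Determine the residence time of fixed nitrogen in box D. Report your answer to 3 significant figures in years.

490 yr

Box A: F(A→B) = (120.6 + 1344) − 454.9 = 1009.7 Tg N/yr.
Box B: F(B→C) = (1009.7 + 407.3) − 329.3 = 1087.7 Tg N/yr.
Box C: F(C→D) = (1087.7 + 476.3) − 269.8 = 1294.2 Tg N/yr.
Box D throughput = its input = 1294.2 Tg N/yr; τ = 633800 / 1294.2 = 489.7 yr.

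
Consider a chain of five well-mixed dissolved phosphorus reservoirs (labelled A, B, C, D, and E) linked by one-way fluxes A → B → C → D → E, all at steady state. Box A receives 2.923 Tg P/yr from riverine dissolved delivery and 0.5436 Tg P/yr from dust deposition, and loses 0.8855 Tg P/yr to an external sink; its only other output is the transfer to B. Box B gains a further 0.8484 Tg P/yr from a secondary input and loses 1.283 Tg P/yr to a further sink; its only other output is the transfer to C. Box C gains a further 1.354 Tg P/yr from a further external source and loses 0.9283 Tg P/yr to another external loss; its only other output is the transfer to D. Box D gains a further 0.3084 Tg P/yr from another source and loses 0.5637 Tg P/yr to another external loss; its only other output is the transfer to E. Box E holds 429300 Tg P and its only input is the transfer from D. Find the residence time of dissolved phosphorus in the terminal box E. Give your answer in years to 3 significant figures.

Box A: F(A→B) = (2.923 + 0.5436) − 0.8855 = 2.5811 Tg P/yr.
Box B: F(B→C) = (2.5811 + 0.8484) − 1.283 = 2.1465 Tg P/yr.
Box C: F(C→D) = (2.1465 + 1.354) − 0.9283 = 2.5722 Tg P/yr.
Box D: F(D→E) = (2.5722 + 0.3084) − 0.5637 = 2.3169 Tg P/yr.
Box E throughput = its input = 2.3169 Tg P/yr; τ = 429300 / 2.3169 = 185300 yr.

185000 yr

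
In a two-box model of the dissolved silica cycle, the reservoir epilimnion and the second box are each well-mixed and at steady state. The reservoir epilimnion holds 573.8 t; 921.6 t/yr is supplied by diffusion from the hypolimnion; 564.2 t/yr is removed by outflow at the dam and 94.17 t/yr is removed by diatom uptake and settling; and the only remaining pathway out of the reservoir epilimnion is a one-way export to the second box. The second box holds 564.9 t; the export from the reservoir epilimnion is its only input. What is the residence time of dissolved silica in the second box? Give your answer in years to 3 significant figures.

2.15 yr

Balance the reservoir epilimnion: ΣF_in = 921.60 t/yr.
Export to the second box = ΣF_in − (564.2 + 94.17) = 263.23 t/yr.
At steady state the output of the second box equals its input, 263.23 t/yr.
τ = M / F = 564.9 / 263.23 = 2.146 yr.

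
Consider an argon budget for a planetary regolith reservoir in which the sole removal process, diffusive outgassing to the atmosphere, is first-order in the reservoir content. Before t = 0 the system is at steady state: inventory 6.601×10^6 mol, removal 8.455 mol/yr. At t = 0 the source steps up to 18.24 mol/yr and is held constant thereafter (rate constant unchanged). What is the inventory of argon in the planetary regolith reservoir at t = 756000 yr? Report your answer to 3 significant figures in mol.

τ = M₀/F₀ = 6.601×10^6/8.455 = 780700 yr; rate constant k = 1/τ.
New steady state M_∞ = F₁/k = F₁·τ = 18.24 × 780700 = 1.4240×10^7 mol.
M(t) = M_∞ + (M₀ − M_∞)·e^(−t/τ); t/τ = 756000/780700 = 0.9683, so e^(−t/τ) = 0.3797.
M(t) = 1.4240×10^7 − 7.639×10^6 × 0.3797 = 1.1340×10^7 mol.

1.13×10^7 mol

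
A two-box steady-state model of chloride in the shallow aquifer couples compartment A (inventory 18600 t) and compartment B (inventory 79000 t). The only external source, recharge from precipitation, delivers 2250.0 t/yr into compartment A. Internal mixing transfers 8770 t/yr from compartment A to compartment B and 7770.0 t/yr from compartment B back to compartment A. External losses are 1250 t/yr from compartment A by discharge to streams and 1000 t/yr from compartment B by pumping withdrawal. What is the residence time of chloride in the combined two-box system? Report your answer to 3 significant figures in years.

43.4 yr

Residence time in the combined system uses the total inventory and the total *external* removal — internal exchanges between the two boxes cancel.
M_total = 18600 + 79000 = 97600 t.
ΣF_external_out = 1250 + 1000 = 2250.0 t/yr.
τ = M_total / ΣF_ext = 97600 / 2250.0 = 43.38 yr.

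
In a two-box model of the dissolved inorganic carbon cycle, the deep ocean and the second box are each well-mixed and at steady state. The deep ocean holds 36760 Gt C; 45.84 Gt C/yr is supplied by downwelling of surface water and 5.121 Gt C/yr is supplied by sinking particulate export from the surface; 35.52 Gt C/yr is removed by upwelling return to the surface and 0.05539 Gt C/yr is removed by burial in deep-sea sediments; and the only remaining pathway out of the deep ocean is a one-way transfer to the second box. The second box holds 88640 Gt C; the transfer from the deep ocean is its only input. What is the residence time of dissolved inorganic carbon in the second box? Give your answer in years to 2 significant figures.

5800 yr

Balance the deep ocean: ΣF_in = 45.84 + 5.121 = 50.961 Gt C/yr.
Transfer to the second box = ΣF_in − (35.52 + 0.05539) = 15.386 Gt C/yr.
At steady state the output of the second box equals its input, 15.386 Gt C/yr.
τ = M / F = 88640 / 15.386 = 5761 yr.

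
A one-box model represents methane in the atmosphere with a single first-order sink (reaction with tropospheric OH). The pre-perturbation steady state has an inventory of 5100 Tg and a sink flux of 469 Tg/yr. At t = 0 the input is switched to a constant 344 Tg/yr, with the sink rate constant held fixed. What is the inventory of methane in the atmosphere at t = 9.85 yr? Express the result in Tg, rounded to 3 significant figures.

4290 Tg

Residence time τ = M₀/F₀ = 10.87 yr. The eventual steady state is M_∞ = M₀·(F₁/F₀) = 5100 × 344/469 = 3740.7 Tg.
The anomaly ΔM(t) = M(t) − M_∞ decays as ΔM₀·e^(−t/τ) with ΔM₀ = 5100 − 3740.7 = 1359 Tg.
At t = 9.85 yr, e^(−t/τ) = e^(−0.9058) = 0.4042, so ΔM = 549.4 Tg and M = 3740.7 + 549.4 = 4290.2 Tg.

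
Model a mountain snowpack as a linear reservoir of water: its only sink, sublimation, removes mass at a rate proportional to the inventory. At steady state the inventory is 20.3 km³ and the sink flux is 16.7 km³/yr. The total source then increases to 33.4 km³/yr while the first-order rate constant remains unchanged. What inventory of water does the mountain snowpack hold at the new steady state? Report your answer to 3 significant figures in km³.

40.6 km³

Rate constant k = F/M = 16.7 / 20.3 = 0.8227 yr⁻¹.
At the new steady state, source = k·M_new ⇒ M_new = 33.4 / 0.8227 = 40.60 km³.
(Equivalently M_new = M × F_new/F_old = 20.3 × 33.4/16.7.)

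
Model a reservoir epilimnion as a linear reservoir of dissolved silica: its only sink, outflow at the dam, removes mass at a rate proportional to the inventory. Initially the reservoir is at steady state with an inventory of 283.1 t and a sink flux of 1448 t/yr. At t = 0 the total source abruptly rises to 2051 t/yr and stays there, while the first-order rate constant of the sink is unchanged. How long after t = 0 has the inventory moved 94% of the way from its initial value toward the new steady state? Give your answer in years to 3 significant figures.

τ = M₀/F₀ = 283.1/1448 = 0.1955 yr.
The remaining gap fraction is e^(−t/τ); 94% covered ⇒ e^(−t/τ) = 0.0600.
t = −τ ln(0.0600) = 0.1955 × 2.813 = 0.5501 yr.

0.550 yr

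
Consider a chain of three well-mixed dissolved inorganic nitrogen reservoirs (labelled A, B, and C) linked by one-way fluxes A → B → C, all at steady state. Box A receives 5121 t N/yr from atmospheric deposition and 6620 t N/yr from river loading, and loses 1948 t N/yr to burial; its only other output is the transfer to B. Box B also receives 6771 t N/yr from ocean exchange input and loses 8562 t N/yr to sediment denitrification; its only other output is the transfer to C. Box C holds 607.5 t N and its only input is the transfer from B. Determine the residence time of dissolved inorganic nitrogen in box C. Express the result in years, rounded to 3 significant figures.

Box A: F(A→B) = (5121 + 6620) − 1948 = 9793.0 t N/yr.
Box B: F(B→C) = (9793.0 + 6771) − 8562 = 8002.0 t N/yr.
Box C throughput = its input = 8002.0 t N/yr; τ = 607.5 / 8002.0 = 0.07592 yr.

0.0759 yr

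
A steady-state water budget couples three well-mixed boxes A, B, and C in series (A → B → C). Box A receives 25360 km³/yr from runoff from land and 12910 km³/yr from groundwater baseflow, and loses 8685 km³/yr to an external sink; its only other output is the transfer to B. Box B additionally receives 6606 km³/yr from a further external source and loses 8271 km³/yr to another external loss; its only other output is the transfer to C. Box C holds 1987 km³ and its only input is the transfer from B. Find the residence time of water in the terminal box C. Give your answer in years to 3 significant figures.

Box A: F(A→B) = (25360 + 12910) − 8685 = 29585 km³/yr.
Box B: F(B→C) = (29585 + 6606) − 8271 = 27920 km³/yr.
Box C throughput = its input = 27920 km³/yr; τ = 1987 / 27920 = 0.07117 yr.

0.0712 yr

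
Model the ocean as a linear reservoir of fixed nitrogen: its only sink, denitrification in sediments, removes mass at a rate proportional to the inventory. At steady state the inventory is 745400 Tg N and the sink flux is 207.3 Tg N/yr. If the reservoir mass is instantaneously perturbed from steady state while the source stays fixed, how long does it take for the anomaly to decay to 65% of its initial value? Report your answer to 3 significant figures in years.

1550 yr

For a linear reservoir the anomaly decays as exp(−t/τ) with τ = M/F = 745400/207.3 = 3596 yr.
exp(−t/τ) = 0.65 ⇒ t = −τ ln(0.65) = 3596 × 0.4308 = 1549 yr.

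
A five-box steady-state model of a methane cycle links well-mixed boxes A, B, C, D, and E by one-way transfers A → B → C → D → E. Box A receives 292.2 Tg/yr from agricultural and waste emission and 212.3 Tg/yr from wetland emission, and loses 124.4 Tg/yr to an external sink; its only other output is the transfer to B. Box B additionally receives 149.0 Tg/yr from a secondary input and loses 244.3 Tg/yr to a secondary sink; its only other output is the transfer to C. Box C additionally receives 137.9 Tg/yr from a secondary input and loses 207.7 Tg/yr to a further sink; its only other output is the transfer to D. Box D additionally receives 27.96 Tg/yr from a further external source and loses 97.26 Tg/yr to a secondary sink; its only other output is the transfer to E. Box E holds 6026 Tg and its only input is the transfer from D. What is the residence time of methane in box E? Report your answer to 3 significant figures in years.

Box A: F(A→B) = (292.2 + 212.3) − 124.4 = 380.10 Tg/yr.
Box B: F(B→C) = (380.10 + 149.0) − 244.3 = 284.80 Tg/yr.
Box C: F(C→D) = (284.80 + 137.9) − 207.7 = 215.00 Tg/yr.
Box D: F(D→E) = (215.00 + 27.96) − 97.26 = 145.70 Tg/yr.
Box E throughput = its input = 145.70 Tg/yr; τ = 6026 / 145.70 = 41.36 yr.

41.4 yr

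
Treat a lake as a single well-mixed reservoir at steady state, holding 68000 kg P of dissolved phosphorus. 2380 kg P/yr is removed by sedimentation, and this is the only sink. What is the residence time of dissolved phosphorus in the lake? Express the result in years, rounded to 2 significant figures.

τ = M / F = 68000 / 2380 = 28.57 yr.

29 yr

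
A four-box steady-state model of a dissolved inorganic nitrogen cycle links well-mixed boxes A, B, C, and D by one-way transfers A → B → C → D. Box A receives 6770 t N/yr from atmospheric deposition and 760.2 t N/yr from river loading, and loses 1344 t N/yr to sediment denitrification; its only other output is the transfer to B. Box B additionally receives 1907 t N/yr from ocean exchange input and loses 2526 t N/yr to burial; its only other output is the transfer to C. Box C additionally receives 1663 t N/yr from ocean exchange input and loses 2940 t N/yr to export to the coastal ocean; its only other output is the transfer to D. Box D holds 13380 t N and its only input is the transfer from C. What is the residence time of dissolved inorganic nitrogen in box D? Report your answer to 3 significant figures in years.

3.12 yr

Box A: F(A→B) = (6770 + 760.2) − 1344 = 6186.2 t N/yr.
Box B: F(B→C) = (6186.2 + 1907) − 2526 = 5567.2 t N/yr.
Box C: F(C→D) = (5567.2 + 1663) − 2940 = 4290.2 t N/yr.
Box D throughput = its input = 4290.2 t N/yr; τ = 13380 / 4290.2 = 3.119 yr.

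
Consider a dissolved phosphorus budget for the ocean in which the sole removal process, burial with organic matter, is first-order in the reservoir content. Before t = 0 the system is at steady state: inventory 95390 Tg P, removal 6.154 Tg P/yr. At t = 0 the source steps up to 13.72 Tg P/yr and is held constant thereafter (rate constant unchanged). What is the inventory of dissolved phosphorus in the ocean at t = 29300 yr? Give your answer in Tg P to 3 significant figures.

The sink rate constant is k = F₀/M₀ = 6.154/95390 = 6.451×10^-5 yr⁻¹.
Solving dM/dt = F₁ − kM with M(0) = M₀ gives M(t) = F₁/k + (M₀ − F₁/k)·e^(−kt).
F₁/k = 13.72/6.451×10^-5 = 212670 Tg P; kt = 6.451×10^-5 × 29300 = 1.890, e^(−kt) = 0.1510.
M(29300) = 212670 + (95390 − 212670) × 0.1510 = 212670 − 17710 = 194950 Tg P.

195000 Tg P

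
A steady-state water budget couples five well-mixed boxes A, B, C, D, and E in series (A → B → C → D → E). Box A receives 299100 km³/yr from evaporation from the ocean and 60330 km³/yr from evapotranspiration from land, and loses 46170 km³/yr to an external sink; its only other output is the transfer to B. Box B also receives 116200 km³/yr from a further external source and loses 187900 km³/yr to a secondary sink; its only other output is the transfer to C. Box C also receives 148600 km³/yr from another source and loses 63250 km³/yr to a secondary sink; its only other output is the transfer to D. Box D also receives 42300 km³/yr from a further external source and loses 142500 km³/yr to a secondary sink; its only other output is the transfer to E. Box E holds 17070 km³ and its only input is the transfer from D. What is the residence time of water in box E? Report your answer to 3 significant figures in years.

Box A: F(A→B) = (299100 + 60330) − 46170 = 313260 km³/yr.
Box B: F(B→C) = (313260 + 116200) − 187900 = 241560 km³/yr.
Box C: F(C→D) = (241560 + 148600) − 63250 = 326910 km³/yr.
Box D: F(D→E) = (326910 + 42300) − 142500 = 226710 km³/yr.
Box E throughput = its input = 226710 km³/yr; τ = 17070 / 226710 = 0.07529 yr.

0.0753 yr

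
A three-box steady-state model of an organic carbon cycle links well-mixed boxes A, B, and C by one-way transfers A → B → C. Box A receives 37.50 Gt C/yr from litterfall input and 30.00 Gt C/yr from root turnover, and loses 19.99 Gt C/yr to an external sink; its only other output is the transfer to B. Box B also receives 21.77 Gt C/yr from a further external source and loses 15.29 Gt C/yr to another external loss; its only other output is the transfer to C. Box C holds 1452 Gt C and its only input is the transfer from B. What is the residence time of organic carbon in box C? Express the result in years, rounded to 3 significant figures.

26.9 yr

Box A: F(A→B) = (37.50 + 30.00) − 19.99 = 47.510 Gt C/yr.
Box B: F(B→C) = (47.510 + 21.77) − 15.29 = 53.990 Gt C/yr.
Box C throughput = its input = 53.990 Gt C/yr; τ = 1452 / 53.990 = 26.89 yr.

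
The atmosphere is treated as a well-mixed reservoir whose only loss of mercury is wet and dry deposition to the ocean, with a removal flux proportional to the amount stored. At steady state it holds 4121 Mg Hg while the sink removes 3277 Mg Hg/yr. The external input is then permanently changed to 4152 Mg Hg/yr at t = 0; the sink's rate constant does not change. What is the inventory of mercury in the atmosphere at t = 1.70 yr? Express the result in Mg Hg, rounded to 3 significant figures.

4940 Mg Hg

The sink rate constant is k = F₀/M₀ = 3277/4121 = 0.7952 yr⁻¹.
Solving dM/dt = F₁ − kM with M(0) = M₀ gives M(t) = F₁/k + (M₀ − F₁/k)·e^(−kt).
F₁/k = 4152/0.7952 = 5221.4 Mg Hg; kt = 0.7952 × 1.70 = 1.352, e^(−kt) = 0.2588.
M(1.70) = 5221.4 + (4121 − 5221.4) × 0.2588 = 5221.4 − 284.7 = 4936.6 Mg Hg.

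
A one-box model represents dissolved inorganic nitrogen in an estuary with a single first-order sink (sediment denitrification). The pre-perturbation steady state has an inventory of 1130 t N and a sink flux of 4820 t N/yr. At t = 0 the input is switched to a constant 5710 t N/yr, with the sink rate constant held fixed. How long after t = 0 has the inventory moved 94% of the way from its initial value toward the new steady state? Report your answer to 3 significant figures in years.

0.660 yr

τ = M₀/F₀ = 1130/4820 = 0.2344 yr.
The remaining gap fraction is e^(−t/τ); 94% covered ⇒ e^(−t/τ) = 0.0600.
t = −τ ln(0.0600) = 0.2344 × 2.813 = 0.6596 yr.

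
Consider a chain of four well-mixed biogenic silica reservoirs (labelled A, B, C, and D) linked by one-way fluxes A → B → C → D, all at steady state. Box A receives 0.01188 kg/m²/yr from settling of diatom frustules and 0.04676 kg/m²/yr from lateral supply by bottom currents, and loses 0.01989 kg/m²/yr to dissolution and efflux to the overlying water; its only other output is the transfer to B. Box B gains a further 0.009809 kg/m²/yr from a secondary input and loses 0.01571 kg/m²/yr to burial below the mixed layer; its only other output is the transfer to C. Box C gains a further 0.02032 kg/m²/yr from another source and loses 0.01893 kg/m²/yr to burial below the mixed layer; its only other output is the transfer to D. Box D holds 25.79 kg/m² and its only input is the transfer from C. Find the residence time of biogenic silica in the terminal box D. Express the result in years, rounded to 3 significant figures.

Box A: F(A→B) = (0.01188 + 0.04676) − 0.01989 = 0.038750 kg/m²/yr.
Box B: F(B→C) = (0.038750 + 0.009809) − 0.01571 = 0.032849 kg/m²/yr.
Box C: F(C→D) = (0.032849 + 0.02032) − 0.01893 = 0.034239 kg/m²/yr.
Box D throughput = its input = 0.034239 kg/m²/yr; τ = 25.79 / 0.034239 = 753.2 yr.

753 yr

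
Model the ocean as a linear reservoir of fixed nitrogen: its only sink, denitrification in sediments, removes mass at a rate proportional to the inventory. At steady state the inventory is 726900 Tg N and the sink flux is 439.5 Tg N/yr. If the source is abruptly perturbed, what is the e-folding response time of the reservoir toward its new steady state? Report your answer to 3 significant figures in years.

For a linear reservoir the response time equals the residence time τ = M/F.
τ = 726900 / 439.5 = 1654 yr.

1650 yr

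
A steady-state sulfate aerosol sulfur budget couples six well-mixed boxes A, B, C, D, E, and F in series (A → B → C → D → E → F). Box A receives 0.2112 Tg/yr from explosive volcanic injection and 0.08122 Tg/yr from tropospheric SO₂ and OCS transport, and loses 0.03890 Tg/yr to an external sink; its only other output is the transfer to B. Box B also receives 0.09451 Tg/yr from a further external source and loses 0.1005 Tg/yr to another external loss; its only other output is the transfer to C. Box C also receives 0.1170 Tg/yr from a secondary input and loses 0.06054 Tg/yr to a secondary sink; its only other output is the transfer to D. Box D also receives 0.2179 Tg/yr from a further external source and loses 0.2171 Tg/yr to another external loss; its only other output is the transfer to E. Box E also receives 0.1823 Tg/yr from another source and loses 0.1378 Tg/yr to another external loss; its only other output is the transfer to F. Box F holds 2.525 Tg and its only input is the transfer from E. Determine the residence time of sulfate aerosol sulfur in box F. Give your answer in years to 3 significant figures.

Box A: F(A→B) = (0.2112 + 0.08122) − 0.03890 = 0.25352 Tg/yr.
Box B: F(B→C) = (0.25352 + 0.09451) − 0.1005 = 0.24753 Tg/yr.
Box C: F(C→D) = (0.24753 + 0.1170) − 0.06054 = 0.30399 Tg/yr.
Box D: F(D→E) = (0.30399 + 0.2179) − 0.2171 = 0.30479 Tg/yr.
Box E: F(E→F) = (0.30479 + 0.1823) − 0.1378 = 0.34929 Tg/yr.
Box F throughput = its input = 0.34929 Tg/yr; τ = 2.525 / 0.34929 = 7.229 yr.

7.23 yr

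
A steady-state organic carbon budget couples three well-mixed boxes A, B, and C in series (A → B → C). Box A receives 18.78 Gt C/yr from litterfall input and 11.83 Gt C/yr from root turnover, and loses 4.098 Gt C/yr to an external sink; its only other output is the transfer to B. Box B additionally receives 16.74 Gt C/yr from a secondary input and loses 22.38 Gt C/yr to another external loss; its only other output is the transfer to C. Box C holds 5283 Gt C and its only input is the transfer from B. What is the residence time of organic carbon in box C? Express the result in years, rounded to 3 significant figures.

Box A: F(A→B) = (18.78 + 11.83) − 4.098 = 26.512 Gt C/yr.
Box B: F(B→C) = (26.512 + 16.74) − 22.38 = 20.872 Gt C/yr.
Box C throughput = its input = 20.872 Gt C/yr; τ = 5283 / 20.872 = 253.1 yr.

253 yr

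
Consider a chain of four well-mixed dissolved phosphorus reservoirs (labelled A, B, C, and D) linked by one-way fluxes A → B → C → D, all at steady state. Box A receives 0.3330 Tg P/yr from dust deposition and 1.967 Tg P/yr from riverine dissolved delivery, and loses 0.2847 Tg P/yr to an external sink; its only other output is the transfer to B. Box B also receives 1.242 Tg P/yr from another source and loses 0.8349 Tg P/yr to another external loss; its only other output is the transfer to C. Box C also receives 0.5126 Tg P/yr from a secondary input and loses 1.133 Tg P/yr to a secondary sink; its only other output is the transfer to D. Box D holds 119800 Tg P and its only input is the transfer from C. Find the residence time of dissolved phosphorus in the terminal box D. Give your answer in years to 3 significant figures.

66500 yr

Box A: F(A→B) = (0.3330 + 1.967) − 0.2847 = 2.0153 Tg P/yr.
Box B: F(B→C) = (2.0153 + 1.242) − 0.8349 = 2.4224 Tg P/yr.
Box C: F(C→D) = (2.4224 + 0.5126) − 1.133 = 1.8020 Tg P/yr.
Box D throughput = its input = 1.8020 Tg P/yr; τ = 119800 / 1.8020 = 66480 yr.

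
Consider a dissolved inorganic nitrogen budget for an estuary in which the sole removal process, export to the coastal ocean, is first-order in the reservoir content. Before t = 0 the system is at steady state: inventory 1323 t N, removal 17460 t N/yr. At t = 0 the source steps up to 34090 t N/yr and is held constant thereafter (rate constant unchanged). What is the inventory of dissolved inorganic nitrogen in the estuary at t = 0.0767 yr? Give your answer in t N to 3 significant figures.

Residence time τ = M₀/F₀ = 0.07577 yr. The eventual steady state is M_∞ = M₀·(F₁/F₀) = 1323 × 34090/17460 = 2583.1 t N.
The anomaly ΔM(t) = M(t) − M_∞ decays as ΔM₀·e^(−t/τ) with ΔM₀ = 1323 − 2583.1 = −1260 t N.
At t = 0.0767 yr, e^(−t/τ) = e^(−1.012) = 0.3634, so ΔM = −457.9 t N and M = 2583.1 − 457.9 = 2125.2 t N.

2130 t N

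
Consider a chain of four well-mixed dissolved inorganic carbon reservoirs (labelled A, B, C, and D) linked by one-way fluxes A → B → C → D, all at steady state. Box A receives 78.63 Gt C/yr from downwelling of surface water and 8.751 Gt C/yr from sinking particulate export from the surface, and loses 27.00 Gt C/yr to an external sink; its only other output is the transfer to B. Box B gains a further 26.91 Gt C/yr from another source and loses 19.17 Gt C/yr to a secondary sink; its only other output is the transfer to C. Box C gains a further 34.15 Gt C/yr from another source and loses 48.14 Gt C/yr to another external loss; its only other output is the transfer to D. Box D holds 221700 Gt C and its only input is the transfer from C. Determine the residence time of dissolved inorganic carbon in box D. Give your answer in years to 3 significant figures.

4100 yr

Box A: F(A→B) = (78.63 + 8.751) − 27.00 = 60.381 Gt C/yr.
Box B: F(B→C) = (60.381 + 26.91) − 19.17 = 68.121 Gt C/yr.
Box C: F(C→D) = (68.121 + 34.15) − 48.14 = 54.131 Gt C/yr.
Box D throughput = its input = 54.131 Gt C/yr; τ = 221700 / 54.131 = 4096 yr.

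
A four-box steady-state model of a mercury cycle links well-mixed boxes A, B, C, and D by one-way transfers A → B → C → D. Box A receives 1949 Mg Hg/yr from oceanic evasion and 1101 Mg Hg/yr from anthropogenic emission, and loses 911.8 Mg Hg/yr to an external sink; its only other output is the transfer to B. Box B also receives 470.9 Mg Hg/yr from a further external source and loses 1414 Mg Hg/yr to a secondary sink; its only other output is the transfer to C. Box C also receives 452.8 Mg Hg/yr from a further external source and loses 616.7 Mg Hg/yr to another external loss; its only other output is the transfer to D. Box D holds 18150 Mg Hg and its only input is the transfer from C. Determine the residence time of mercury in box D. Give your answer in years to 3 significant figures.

17.6 yr

Box A: F(A→B) = (1949 + 1101) − 911.8 = 2138.2 Mg Hg/yr.
Box B: F(B→C) = (2138.2 + 470.9) − 1414 = 1195.1 Mg Hg/yr.
Box C: F(C→D) = (1195.1 + 452.8) − 616.7 = 1031.2 Mg Hg/yr.
Box D throughput = its input = 1031.2 Mg Hg/yr; τ = 18150 / 1031.2 = 17.60 yr.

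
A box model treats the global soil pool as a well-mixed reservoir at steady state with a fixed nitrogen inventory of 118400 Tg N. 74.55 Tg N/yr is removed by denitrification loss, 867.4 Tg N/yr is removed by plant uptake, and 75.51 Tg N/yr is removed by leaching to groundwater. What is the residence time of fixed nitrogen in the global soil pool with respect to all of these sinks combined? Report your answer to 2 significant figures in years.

120 yr

Total removal flux = 74.55 + 867.4 + 75.51 = 1017.5 Tg N/yr.
τ = M / ΣF_out = 118400 / 1017.5 = 116.4 yr.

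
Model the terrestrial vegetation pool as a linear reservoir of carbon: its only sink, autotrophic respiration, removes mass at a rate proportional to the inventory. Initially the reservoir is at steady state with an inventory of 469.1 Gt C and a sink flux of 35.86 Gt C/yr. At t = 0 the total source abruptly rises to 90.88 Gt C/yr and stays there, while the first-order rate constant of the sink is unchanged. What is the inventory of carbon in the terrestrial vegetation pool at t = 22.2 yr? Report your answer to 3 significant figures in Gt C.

τ = M₀/F₀ = 469.1/35.86 = 13.08 yr; rate constant k = 1/τ.
New steady state M_∞ = F₁/k = F₁·τ = 90.88 × 13.08 = 1188.8 Gt C.
M(t) = M_∞ + (M₀ − M_∞)·e^(−t/τ); t/τ = 22.2/13.08 = 1.697, so e^(−t/τ) = 0.1832.
M(t) = 1188.8 − 719.7 × 0.1832 = 1057.0 Gt C.

1060 Gt C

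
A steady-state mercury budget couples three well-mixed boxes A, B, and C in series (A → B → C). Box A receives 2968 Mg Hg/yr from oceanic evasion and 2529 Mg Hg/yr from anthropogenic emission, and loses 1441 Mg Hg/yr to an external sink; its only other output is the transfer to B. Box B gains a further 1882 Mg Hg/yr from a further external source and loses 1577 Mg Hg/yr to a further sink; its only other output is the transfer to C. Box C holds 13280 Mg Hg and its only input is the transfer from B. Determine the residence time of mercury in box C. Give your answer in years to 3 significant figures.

Box A: F(A→B) = (2968 + 2529) − 1441 = 4056.0 Mg Hg/yr.
Box B: F(B→C) = (4056.0 + 1882) − 1577 = 4361.0 Mg Hg/yr.
Box C throughput = its input = 4361.0 Mg Hg/yr; τ = 13280 / 4361.0 = 3.045 yr.

3.05 yr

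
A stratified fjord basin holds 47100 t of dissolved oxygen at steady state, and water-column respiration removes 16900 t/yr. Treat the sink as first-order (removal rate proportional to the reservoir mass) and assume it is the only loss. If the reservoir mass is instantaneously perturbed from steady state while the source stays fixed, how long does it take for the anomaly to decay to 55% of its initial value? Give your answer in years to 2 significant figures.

1.7 yr

For a linear reservoir the anomaly decays as exp(−t/τ) with τ = M/F = 47100/16900 = 2.787 yr.
exp(−t/τ) = 0.55 ⇒ t = −τ ln(0.55) = 2.787 × 0.5978 = 1.666 yr.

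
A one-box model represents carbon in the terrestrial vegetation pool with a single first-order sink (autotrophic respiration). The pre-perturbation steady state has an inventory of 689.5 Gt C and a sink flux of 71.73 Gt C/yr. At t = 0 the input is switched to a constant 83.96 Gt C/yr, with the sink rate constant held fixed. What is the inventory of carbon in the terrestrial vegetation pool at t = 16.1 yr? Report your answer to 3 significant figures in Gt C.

τ = M₀/F₀ = 689.5/71.73 = 9.612 yr; rate constant k = 1/τ.
New steady state M_∞ = F₁/k = F₁·τ = 83.96 × 9.612 = 807.06 Gt C.
M(t) = M_∞ + (M₀ − M_∞)·e^(−t/τ); t/τ = 16.1/9.612 = 1.675, so e^(−t/τ) = 0.1873.
M(t) = 807.06 − 117.6 × 0.1873 = 785.04 Gt C.

785 Gt C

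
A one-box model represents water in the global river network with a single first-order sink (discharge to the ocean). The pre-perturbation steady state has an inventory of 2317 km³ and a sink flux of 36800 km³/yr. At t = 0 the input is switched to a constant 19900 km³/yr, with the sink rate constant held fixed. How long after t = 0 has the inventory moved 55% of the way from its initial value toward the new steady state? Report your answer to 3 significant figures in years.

0.0503 yr

τ = M₀/F₀ = 2317/36800 = 0.06296 yr.
The remaining gap fraction is e^(−t/τ); 55% covered ⇒ e^(−t/τ) = 0.450.
t = −τ ln(0.450) = 0.06296 × 0.7985 = 0.05028 yr.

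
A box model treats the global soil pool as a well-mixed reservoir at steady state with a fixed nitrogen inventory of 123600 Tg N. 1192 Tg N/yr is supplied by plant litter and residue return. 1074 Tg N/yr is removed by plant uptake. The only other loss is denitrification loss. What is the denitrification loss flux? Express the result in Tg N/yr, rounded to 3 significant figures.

At steady state ΣF_in = ΣF_out.
ΣF_in = 1192.0 Tg N/yr.
Denitrification loss flux = ΣF_in − (1074) = 1192.0 − 1074 = 118.0 Tg N/yr.

118 Tg N/yr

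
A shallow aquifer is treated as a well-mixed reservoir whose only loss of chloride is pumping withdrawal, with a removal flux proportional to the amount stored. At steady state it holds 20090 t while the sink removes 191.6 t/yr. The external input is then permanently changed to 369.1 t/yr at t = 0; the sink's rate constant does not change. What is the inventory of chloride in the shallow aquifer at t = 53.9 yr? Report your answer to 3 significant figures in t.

27600 t

τ = M₀/F₀ = 20090/191.6 = 104.9 yr; rate constant k = 1/τ.
New steady state M_∞ = F₁/k = F₁·τ = 369.1 × 104.9 = 38702 t.
M(t) = M_∞ + (M₀ − M_∞)·e^(−t/τ); t/τ = 53.9/104.9 = 0.5140, so e^(−t/τ) = 0.5981.
M(t) = 38702 − 18610 × 0.5981 = 27571 t.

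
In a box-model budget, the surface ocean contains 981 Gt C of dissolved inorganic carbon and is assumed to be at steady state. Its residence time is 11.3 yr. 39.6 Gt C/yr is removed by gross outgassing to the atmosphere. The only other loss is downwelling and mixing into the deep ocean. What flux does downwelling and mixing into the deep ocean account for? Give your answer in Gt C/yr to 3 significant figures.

Total removal F = M/τ = 981 / 11.3 = 86.81 Gt C/yr.
Downwelling and mixing into the deep ocean = F − (39.6) = 86.81 − 39.60 = 47.21 Gt C/yr.

47.2 Gt C/yr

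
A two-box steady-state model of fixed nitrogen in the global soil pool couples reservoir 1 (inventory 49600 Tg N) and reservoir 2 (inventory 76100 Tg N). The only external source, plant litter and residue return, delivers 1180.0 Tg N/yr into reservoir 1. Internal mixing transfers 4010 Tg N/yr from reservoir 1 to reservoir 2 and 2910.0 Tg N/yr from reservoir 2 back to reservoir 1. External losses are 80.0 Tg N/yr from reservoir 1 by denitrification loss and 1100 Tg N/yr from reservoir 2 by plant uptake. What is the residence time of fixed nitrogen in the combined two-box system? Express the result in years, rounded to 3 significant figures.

Residence time in the combined system uses the total inventory and the total *external* removal — internal exchanges between the two boxes cancel.
M_total = 49600 + 76100 = 125700 Tg N.
ΣF_external_out = 80.0 + 1100 = 1180.0 Tg N/yr.
τ = M_total / ΣF_ext = 125700 / 1180.0 = 106.5 yr.

107 yr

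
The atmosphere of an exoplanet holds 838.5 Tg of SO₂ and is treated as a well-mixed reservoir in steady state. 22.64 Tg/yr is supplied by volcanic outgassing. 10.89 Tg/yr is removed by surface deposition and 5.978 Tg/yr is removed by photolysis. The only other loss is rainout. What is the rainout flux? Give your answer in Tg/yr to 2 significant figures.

At steady state ΣF_in = ΣF_out.
ΣF_in = 22.640 Tg/yr.
Rainout flux = ΣF_in − (10.89 + 5.978) = 22.640 − 16.87 = 5.772 Tg/yr.

5.8 Tg/yr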